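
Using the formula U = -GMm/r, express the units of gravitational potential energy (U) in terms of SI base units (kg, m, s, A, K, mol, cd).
Units of each symbol in U = -GMm/r:
  G (gravitational constant): m³/(kg·s²)
  M (mass): kg
  m (mass): kg
  r (distance): m  → in the denominator, contributes 1/m
  The minus sign does not affect the units.

Multiplying the contributions: [m³/(kg·s²)] · [kg] · [kg] · [1/m]
Adding exponents of each base unit: kg: 1, m: 2, s: -2
SI base units of gravitational potential energy: kg·m²/s²

Answer: kg·m²/s²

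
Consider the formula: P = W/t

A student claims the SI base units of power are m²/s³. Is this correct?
Units of each symbol in P = W/t:
  W (work): kg·m²/s²
  t (time): s  → in the denominator, contributes 1/s

Multiplying the contributions: [kg·m²/s²] · [1/s]
Adding exponents of each base unit: kg: 1, m: 2, s: -3
SI base units of power: kg·m²/s³

The claimed units m²/s³ (exponents m: 2, s: -3) do not match the derived units kg·m²/s³ (exponents kg: 1, m: 2, s: -3), so the claim is incorrect.

Answer: No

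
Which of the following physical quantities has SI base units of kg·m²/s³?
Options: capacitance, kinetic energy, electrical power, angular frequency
Checking the SI base units of each option:
  capacitance (C = Q/V): s⁴·A²/(kg·m²)  ✗
  kinetic energy (E = ½mv²): kg·m²/s²  ✗
  electrical power (P = IV): kg·m²/s³  ✓ matches
  angular frequency (ω = 2πf): 1/s  ✗

Only electrical power has units kg·m²/s³.

Answer: electrical power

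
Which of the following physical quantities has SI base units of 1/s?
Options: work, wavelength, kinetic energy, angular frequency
Checking the SI base units of each option:
  work (W = Fd): kg·m²/s²  ✗
  wavelength (λ = v/f): m  ✗
  kinetic energy (E = ½mv²): kg·m²/s²  ✗
  angular frequency (ω = 2πf): 1/s  ✓ matches

Only angular frequency has units 1/s.

Answer: angular frequency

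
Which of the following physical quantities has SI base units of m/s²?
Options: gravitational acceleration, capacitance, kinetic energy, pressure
Checking the SI base units of each option:
  gravitational acceleration (g = GM/r²): m/s²  ✓ matches
  capacitance (C = Q/V): s⁴·A²/(kg·m²)  ✗
  kinetic energy (E = ½mv²): kg·m²/s²  ✗
  pressure (P = F/A): kg/(m·s²)  ✗

Only gravitational acceleration has units m/s².

Answer: gravitational acceleration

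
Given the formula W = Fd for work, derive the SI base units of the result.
Units of each symbol in W = Fd:
  F (force): kg·m/s²
  d (displacement): m

Multiplying the contributions: [kg·m/s²] · [m]
Adding exponents of each base unit: kg: 1, m: 2, s: -2
SI base units of work: kg·m²/s²

Answer: kg·m²/s²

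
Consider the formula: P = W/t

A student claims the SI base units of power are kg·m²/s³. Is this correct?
Units of each symbol in P = W/t:
  W (work): kg·m²/s²
  t (time): s  → in the denominator, contributes 1/s

Multiplying the contributions: [kg·m²/s²] · [1/s]
Adding exponents of each base unit: kg: 1, m: 2, s: -3
SI base units of power: kg·m²/s³

The claimed units kg·m²/s³ match the derived units, so the claim is correct.

Answer: Yes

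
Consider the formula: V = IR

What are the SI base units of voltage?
Units of each symbol in V = IR:
  I (current): A
  R (resistance, in ohms): kg·m²/(s³·A²)

Multiplying the contributions: [A] · [kg·m²/(s³·A²)]
Adding exponents of each base unit: kg: 1, m: 2, s: -3, A: -1
SI base units of voltage: kg·m²/(s³·A)

Answer: kg·m²/(s³·A)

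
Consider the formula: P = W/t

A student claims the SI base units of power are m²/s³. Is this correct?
Units of each symbol in P = W/t:
  W (work): kg·m²/s²
  t (time): s  → in the denominator, contributes 1/s

Multiplying the contributions: [kg·m²/s²] · [1/s]
Adding exponents of each base unit: kg: 1, m: 2, s: -3
SI base units of power: kg·m²/s³

The claimed units m²/s³ (exponents m: 2, s: -3) do not match the derived units kg·m²/s³ (exponents kg: 1, m: 2, s: -3), so the claim is incorrect.

Answer: No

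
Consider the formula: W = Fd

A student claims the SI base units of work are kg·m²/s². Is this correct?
Units of each symbol in W = Fd:
  F (force): kg·m/s²
  d (displacement): m

Multiplying the contributions: [kg·m/s²] · [m]
Adding exponents of each base unit: kg: 1, m: 2, s: -2
SI base units of work: kg·m²/s²

The claimed units kg·m²/s² match the derived units, so the claim is correct.

Answer: Yes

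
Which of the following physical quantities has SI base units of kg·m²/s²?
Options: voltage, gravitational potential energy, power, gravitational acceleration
Checking the SI base units of each option:
  voltage (V = IR): kg·m²/(s³·A)  ✗
  gravitational potential energy (U = -GMm/r): kg·m²/s²  ✓ matches
  power (P = W/t): kg·m²/s³  ✗
  gravitational acceleration (g = GM/r²): m/s²  ✗

Only gravitational potential energy has units kg·m²/s².

Answer: gravitational potential energy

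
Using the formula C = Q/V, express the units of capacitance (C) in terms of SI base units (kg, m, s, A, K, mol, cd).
Units of each symbol in C = Q/V:
  Q (charge, in coulombs): s·A
  V (voltage, in volts): kg·m²/(s³·A)  → in the denominator, contributes s³·A/(kg·m²)

Multiplying the contributions: [s·A] · [s³·A/(kg·m²)]
Adding exponents of each base unit: kg: -1, m: -2, s: 4, A: 2
SI base units of capacitance: s⁴·A²/(kg·m²)

Answer: s⁴·A²/(kg·m²)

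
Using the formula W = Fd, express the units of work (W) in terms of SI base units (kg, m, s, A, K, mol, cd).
Units of each symbol in W = Fd:
  F (force): kg·m/s²
  d (displacement): m

Multiplying the contributions: [kg·m/s²] · [m]
Adding exponents of each base unit: kg: 1, m: 2, s: -2
SI base units of work: kg·m²/s²

Answer: kg·m²/s²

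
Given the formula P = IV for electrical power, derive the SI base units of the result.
Units of each symbol in P = IV:
  I (current): A
  V (voltage, in volts): kg·m²/(s³·A)

Multiplying the contributions: [A] · [kg·m²/(s³·A)]
Adding exponents of each base unit: kg: 1, m: 2, s: -3
SI base units of electrical power: kg·m²/s³

Answer: kg·m²/s³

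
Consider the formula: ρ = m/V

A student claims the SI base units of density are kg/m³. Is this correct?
Units of each symbol in ρ = m/V:
  m (mass): kg
  V (volume): m³  → in the denominator, contributes 1/m³

Multiplying the contributions: [kg] · [1/m³]
Adding exponents of each base unit: kg: 1, m: -3
SI base units of density: kg/m³

The claimed units kg/m³ match the derived units, so the claim is correct.

Answer: Yes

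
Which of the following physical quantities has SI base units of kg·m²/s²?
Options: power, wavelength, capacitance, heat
Checking the SI base units of each option:
  power (P = W/t): kg·m²/s³  ✗
  wavelength (λ = v/f): m  ✗
  capacitance (C = Q/V): s⁴·A²/(kg·m²)  ✗
  heat (Q = mcΔT): kg·m²/s²  ✓ matches

Only heat has units kg·m²/s².

Answer: heat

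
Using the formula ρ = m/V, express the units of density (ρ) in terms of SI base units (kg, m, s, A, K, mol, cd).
Units of each symbol in ρ = m/V:
  m (mass): kg
  V (volume): m³  → in the denominator, contributes 1/m³

Multiplying the contributions: [kg] · [1/m³]
Adding exponents of each base unit: kg: 1, m: -3
SI base units of density: kg/m³

Answer: kg/m³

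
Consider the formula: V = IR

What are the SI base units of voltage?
Units of each symbol in V = IR:
  I (current): A
  R (resistance, in ohms): kg·m²/(s³·A²)

Multiplying the contributions: [A] · [kg·m²/(s³·A²)]
Adding exponents of each base unit: kg: 1, m: 2, s: -3, A: -1
SI base units of voltage: kg·m²/(s³·A)

Answer: kg·m²/(s³·A)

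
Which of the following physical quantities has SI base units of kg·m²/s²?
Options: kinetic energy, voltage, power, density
Checking the SI base units of each option:
  kinetic energy (E = ½mv²): kg·m²/s²  ✓ matches
  voltage (V = IR): kg·m²/(s³·A)  ✗
  power (P = W/t): kg·m²/s³  ✗
  density (ρ = m/V): kg/m³  ✗

Only kinetic energy has units kg·m²/s².

Answer: kinetic energy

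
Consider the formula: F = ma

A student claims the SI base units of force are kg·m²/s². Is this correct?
Units of each symbol in F = ma:
  m (mass): kg
  a (acceleration): m/s²

Multiplying the contributions: [kg] · [m/s²]
Adding exponents of each base unit: kg: 1, m: 1, s: -2
SI base units of force: kg·m/s²

The claimed units kg·m²/s² (exponents kg: 1, m: 2, s: -2) do not match the derived units kg·m/s² (exponents kg: 1, m: 1, s: -2), so the claim is incorrect.

Answer: No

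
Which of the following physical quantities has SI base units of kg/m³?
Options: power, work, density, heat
Checking the SI base units of each option:
  power (P = W/t): kg·m²/s³  ✗
  work (W = Fd): kg·m²/s²  ✗
  density (ρ = m/V): kg/m³  ✓ matches
  heat (Q = mcΔT): kg·m²/s²  ✗

Only density has units kg/m³.

Answer: density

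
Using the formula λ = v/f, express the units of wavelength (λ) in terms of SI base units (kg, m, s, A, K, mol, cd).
Units of each symbol in λ = v/f:
  v (wave speed): m/s
  f (frequency): 1/s  → in the denominator, contributes s

Multiplying the contributions: [m/s] · [s]
Adding exponents of each base unit: m: 1
SI base units of wavelength: m

Answer: m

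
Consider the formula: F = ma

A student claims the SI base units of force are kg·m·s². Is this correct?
Units of each symbol in F = ma:
  m (mass): kg
  a (acceleration): m/s²

Multiplying the contributions: [kg] · [m/s²]
Adding exponents of each base unit: kg: 1, m: 1, s: -2
SI base units of force: kg·m/s²

The claimed units kg·m·s² (exponents kg: 1, m: 1, s: 2) do not match the derived units kg·m/s² (exponents kg: 1, m: 1, s: -2), so the claim is incorrect.

Answer: No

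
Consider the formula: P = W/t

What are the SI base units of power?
Units of each symbol in P = W/t:
  W (work): kg·m²/s²
  t (time): s  → in the denominator, contributes 1/s

Multiplying the contributions: [kg·m²/s²] · [1/s]
Adding exponents of each base unit: kg: 1, m: 2, s: -3
SI base units of power: kg·m²/s³

Answer: kg·m²/s³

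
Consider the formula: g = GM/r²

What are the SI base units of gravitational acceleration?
Units of each symbol in g = GM/r²:
  G (gravitational constant): m³/(kg·s²)
  M (mass): kg
  r (distance): m  → to the power 2 in the denominator, contributes 1/m²

Multiplying the contributions: [m³/(kg·s²)] · [kg] · [1/m²]
Adding exponents of each base unit: m: 1, s: -2
SI base units of gravitational acceleration: m/s²

Answer: m/s²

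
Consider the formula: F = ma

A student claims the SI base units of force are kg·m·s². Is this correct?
Units of each symbol in F = ma:
  m (mass): kg
  a (acceleration): m/s²

Multiplying the contributions: [kg] · [m/s²]
Adding exponents of each base unit: kg: 1, m: 1, s: -2
SI base units of force: kg·m/s²

The claimed units kg·m·s² (exponents kg: 1, m: 1, s: 2) do not match the derived units kg·m/s² (exponents kg: 1, m: 1, s: -2), so the claim is incorrect.

Answer: No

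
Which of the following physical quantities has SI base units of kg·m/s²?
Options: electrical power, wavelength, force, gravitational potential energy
Checking the SI base units of each option:
  electrical power (P = IV): kg·m²/s³  ✗
  wavelength (λ = v/f): m  ✗
  force (F = ma): kg·m/s²  ✓ matches
  gravitational potential energy (U = -GMm/r): kg·m²/s²  ✗

Only force has units kg·m/s².

Answer: force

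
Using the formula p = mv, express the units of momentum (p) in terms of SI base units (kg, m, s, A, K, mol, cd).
Units of each symbol in p = mv:
  m (mass): kg
  v (velocity): m/s

Multiplying the contributions: [kg] · [m/s]
Adding exponents of each base unit: kg: 1, m: 1, s: -1
SI base units of momentum: kg·m/s

Answer: kg·m/s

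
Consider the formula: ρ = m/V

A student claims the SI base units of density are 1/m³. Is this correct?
Units of each symbol in ρ = m/V:
  m (mass): kg
  V (volume): m³  → in the denominator, contributes 1/m³

Multiplying the contributions: [kg] · [1/m³]
Adding exponents of each base unit: kg: 1, m: -3
SI base units of density: kg/m³

The claimed units 1/m³ (exponents m: -3) do not match the derived units kg/m³ (exponents kg: 1, m: -3), so the claim is incorrect.

Answer: No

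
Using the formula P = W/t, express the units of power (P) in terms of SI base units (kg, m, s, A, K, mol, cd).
Units of each symbol in P = W/t:
  W (work): kg·m²/s²
  t (time): s  → in the denominator, contributes 1/s

Multiplying the contributions: [kg·m²/s²] · [1/s]
Adding exponents of each base unit: kg: 1, m: 2, s: -3
SI base units of power: kg·m²/s³

Answer: kg·m²/s³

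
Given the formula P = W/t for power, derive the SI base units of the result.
Units of each symbol in P = W/t:
  W (work): kg·m²/s²
  t (time): s  → in the denominator, contributes 1/s

Multiplying the contributions: [kg·m²/s²] · [1/s]
Adding exponents of each base unit: kg: 1, m: 2, s: -3
SI base units of power: kg·m²/s³

Answer: kg·m²/s³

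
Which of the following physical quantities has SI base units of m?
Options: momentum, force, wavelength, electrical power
Checking the SI base units of each option:
  momentum (p = mv): kg·m/s  ✗
  force (F = ma): kg·m/s²  ✗
  wavelength (λ = v/f): m  ✓ matches
  electrical power (P = IV): kg·m²/s³  ✗

Only wavelength has units m.

Answer: wavelength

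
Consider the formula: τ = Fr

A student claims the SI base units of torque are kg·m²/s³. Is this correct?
Units of each symbol in τ = Fr:
  F (force): kg·m/s²
  r (lever arm): m

Multiplying the contributions: [kg·m/s²] · [m]
Adding exponents of each base unit: kg: 1, m: 2, s: -2
SI base units of torque: kg·m²/s²

The claimed units kg·m²/s³ (exponents kg: 1, m: 2, s: -3) do not match the derived units kg·m²/s² (exponents kg: 1, m: 2, s: -2), so the claim is incorrect.

Answer: No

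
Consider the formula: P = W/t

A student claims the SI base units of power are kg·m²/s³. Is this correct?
Units of each symbol in P = W/t:
  W (work): kg·m²/s²
  t (time): s  → in the denominator, contributes 1/s

Multiplying the contributions: [kg·m²/s²] · [1/s]
Adding exponents of each base unit: kg: 1, m: 2, s: -3
SI base units of power: kg·m²/s³

The claimed units kg·m²/s³ match the derived units, so the claim is correct.

Answer: Yes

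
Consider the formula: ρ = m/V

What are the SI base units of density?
Units of each symbol in ρ = m/V:
  m (mass): kg
  V (volume): m³  → in the denominator, contributes 1/m³

Multiplying the contributions: [kg] · [1/m³]
Adding exponents of each base unit: kg: 1, m: -3
SI base units of density: kg/m³

Answer: kg/m³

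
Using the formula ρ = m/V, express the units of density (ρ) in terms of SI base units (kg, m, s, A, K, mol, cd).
Units of each symbol in ρ = m/V:
  m (mass): kg
  V (volume): m³  → in the denominator, contributes 1/m³

Multiplying the contributions: [kg] · [1/m³]
Adding exponents of each base unit: kg: 1, m: -3
SI base units of density: kg/m³

Answer: kg/m³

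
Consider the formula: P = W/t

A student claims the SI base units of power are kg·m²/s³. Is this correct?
Units of each symbol in P = W/t:
  W (work): kg·m²/s²
  t (time): s  → in the denominator, contributes 1/s

Multiplying the contributions: [kg·m²/s²] · [1/s]
Adding exponents of each base unit: kg: 1, m: 2, s: -3
SI base units of power: kg·m²/s³

The claimed units kg·m²/s³ match the derived units, so the claim is correct.

Answer: Yes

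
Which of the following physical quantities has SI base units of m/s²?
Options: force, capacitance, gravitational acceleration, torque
Checking the SI base units of each option:
  force (F = ma): kg·m/s²  ✗
  capacitance (C = Q/V): s⁴·A²/(kg·m²)  ✗
  gravitational acceleration (g = GM/r²): m/s²  ✓ matches
  torque (τ = Fr): kg·m²/s²  ✗

Only gravitational acceleration has units m/s².

Answer: gravitational acceleration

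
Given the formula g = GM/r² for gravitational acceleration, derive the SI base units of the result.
Units of each symbol in g = GM/r²:
  G (gravitational constant): m³/(kg·s²)
  M (mass): kg
  r (distance): m  → to the power 2 in the denominator, contributes 1/m²

Multiplying the contributions: [m³/(kg·s²)] · [kg] · [1/m²]
Adding exponents of each base unit: m: 1, s: -2
SI base units of gravitational acceleration: m/s²

Answer: m/s²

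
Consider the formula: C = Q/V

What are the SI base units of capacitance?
Units of each symbol in C = Q/V:
  Q (charge, in coulombs): s·A
  V (voltage, in volts): kg·m²/(s³·A)  → in the denominator, contributes s³·A/(kg·m²)

Multiplying the contributions: [s·A] · [s³·A/(kg·m²)]
Adding exponents of each base unit: kg: -1, m: -2, s: 4, A: 2
SI base units of capacitance: s⁴·A²/(kg·m²)

Answer: s⁴·A²/(kg·m²)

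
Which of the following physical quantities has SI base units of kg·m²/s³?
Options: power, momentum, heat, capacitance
Checking the SI base units of each option:
  power (P = W/t): kg·m²/s³  ✓ matches
  momentum (p = mv): kg·m/s  ✗
  heat (Q = mcΔT): kg·m²/s²  ✗
  capacitance (C = Q/V): s⁴·A²/(kg·m²)  ✗

Only power has units kg·m²/s³.

Answer: power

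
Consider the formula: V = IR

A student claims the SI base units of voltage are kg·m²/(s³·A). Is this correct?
Units of each symbol in V = IR:
  I (current): A
  R (resistance, in ohms): kg·m²/(s³·A²)

Multiplying the contributions: [A] · [kg·m²/(s³·A²)]
Adding exponents of each base unit: kg: 1, m: 2, s: -3, A: -1
SI base units of voltage: kg·m²/(s³·A)

The claimed units kg·m²/(s³·A) match the derived units, so the claim is correct.

Answer: Yes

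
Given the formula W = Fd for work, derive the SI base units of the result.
Units of each symbol in W = Fd:
  F (force): kg·m/s²
  d (displacement): m

Multiplying the contributions: [kg·m/s²] · [m]
Adding exponents of each base unit: kg: 1, m: 2, s: -2
SI base units of work: kg·m²/s²

Answer: kg·m²/s²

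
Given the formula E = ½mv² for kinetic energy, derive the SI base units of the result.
Units of each symbol in E = ½mv²:
  m (mass): kg
  v (speed): m/s  → to the power 2, contributes m²/s²
  The factor ½ is dimensionless.

Multiplying the contributions: [kg] · [m²/s²]
Adding exponents of each base unit: kg: 1, m: 2, s: -2
SI base units of kinetic energy: kg·m²/s²

Answer: kg·m²/s²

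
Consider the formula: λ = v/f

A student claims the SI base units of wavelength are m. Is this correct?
Units of each symbol in λ = v/f:
  v (wave speed): m/s
  f (frequency): 1/s  → in the denominator, contributes s

Multiplying the contributions: [m/s] · [s]
Adding exponents of each base unit: m: 1
SI base units of wavelength: m

The claimed units m match the derived units, so the claim is correct.

Answer: Yes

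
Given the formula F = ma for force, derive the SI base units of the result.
Units of each symbol in F = ma:
  m (mass): kg
  a (acceleration): m/s²

Multiplying the contributions: [kg] · [m/s²]
Adding exponents of each base unit: kg: 1, m: 1, s: -2
SI base units of force: kg·m/s²

Answer: kg·m/s²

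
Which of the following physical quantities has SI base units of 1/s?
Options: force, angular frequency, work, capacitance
Checking the SI base units of each option:
  force (F = ma): kg·m/s²  ✗
  angular frequency (ω = 2πf): 1/s  ✓ matches
  work (W = Fd): kg·m²/s²  ✗
  capacitance (C = Q/V): s⁴·A²/(kg·m²)  ✗

Only angular frequency has units 1/s.

Answer: angular frequency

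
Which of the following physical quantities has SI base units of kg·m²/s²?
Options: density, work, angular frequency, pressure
Checking the SI base units of each option:
  density (ρ = m/V): kg/m³  ✗
  work (W = Fd): kg·m²/s²  ✓ matches
  angular frequency (ω = 2πf): 1/s  ✗
  pressure (P = F/A): kg/(m·s²)  ✗

Only work has units kg·m²/s².

Answer: work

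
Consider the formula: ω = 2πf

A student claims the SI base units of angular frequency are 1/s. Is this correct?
Units of each symbol in ω = 2πf:
  f (frequency): 1/s
  The factor 2π is dimensionless.

Multiplying the contributions: [1/s]
Adding exponents of each base unit: s: -1
SI base units of angular frequency: 1/s

The claimed units 1/s match the derived units, so the claim is correct.

Answer: Yes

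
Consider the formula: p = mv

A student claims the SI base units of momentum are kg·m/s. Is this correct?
Units of each symbol in p = mv:
  m (mass): kg
  v (velocity): m/s

Multiplying the contributions: [kg] · [m/s]
Adding exponents of each base unit: kg: 1, m: 1, s: -1
SI base units of momentum: kg·m/s

The claimed units kg·m/s match the derived units, so the claim is correct.

Answer: Yes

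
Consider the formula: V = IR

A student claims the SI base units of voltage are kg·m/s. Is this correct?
Units of each symbol in V = IR:
  I (current): A
  R (resistance, in ohms): kg·m²/(s³·A²)

Multiplying the contributions: [A] · [kg·m²/(s³·A²)]
Adding exponents of each base unit: kg: 1, m: 2, s: -3, A: -1
SI base units of voltage: kg·m²/(s³·A)

The claimed units kg·m/s (exponents kg: 1, m: 1, s: -1) do not match the derived units kg·m²/(s³·A) (exponents kg: 1, m: 2, s: -3, A: -1), so the claim is incorrect.

Answer: No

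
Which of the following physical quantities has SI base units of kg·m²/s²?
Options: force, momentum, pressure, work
Checking the SI base units of each option:
  force (F = ma): kg·m/s²  ✗
  momentum (p = mv): kg·m/s  ✗
  pressure (P = F/A): kg/(m·s²)  ✗
  work (W = Fd): kg·m²/s²  ✓ matches

Only work has units kg·m²/s².

Answer: work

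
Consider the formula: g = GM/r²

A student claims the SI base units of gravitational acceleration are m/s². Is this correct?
Units of each symbol in g = GM/r²:
  G (gravitational constant): m³/(kg·s²)
  M (mass): kg
  r (distance): m  → to the power 2 in the denominator, contributes 1/m²

Multiplying the contributions: [m³/(kg·s²)] · [kg] · [1/m²]
Adding exponents of each base unit: m: 1, s: -2
SI base units of gravitational acceleration: m/s²

The claimed units m/s² match the derived units, so the claim is correct.

Answer: Yes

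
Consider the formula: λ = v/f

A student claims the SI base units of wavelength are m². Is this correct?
Units of each symbol in λ = v/f:
  v (wave speed): m/s
  f (frequency): 1/s  → in the denominator, contributes s

Multiplying the contributions: [m/s] · [s]
Adding exponents of each base unit: m: 1
SI base units of wavelength: m

The claimed units m² (exponents m: 2) do not match the derived units m (exponents m: 1), so the claim is incorrect.

Answer: No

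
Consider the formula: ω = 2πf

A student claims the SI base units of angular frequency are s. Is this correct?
Units of each symbol in ω = 2πf:
  f (frequency): 1/s
  The factor 2π is dimensionless.

Multiplying the contributions: [1/s]
Adding exponents of each base unit: s: -1
SI base units of angular frequency: 1/s

The claimed units s (exponents s: 1) do not match the derived units 1/s (exponents s: -1), so the claim is incorrect.

Answer: No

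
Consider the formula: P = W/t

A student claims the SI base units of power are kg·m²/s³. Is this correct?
Units of each symbol in P = W/t:
  W (work): kg·m²/s²
  t (time): s  → in the denominator, contributes 1/s

Multiplying the contributions: [kg·m²/s²] · [1/s]
Adding exponents of each base unit: kg: 1, m: 2, s: -3
SI base units of power: kg·m²/s³

The claimed units kg·m²/s³ match the derived units, so the claim is correct.

Answer: Yes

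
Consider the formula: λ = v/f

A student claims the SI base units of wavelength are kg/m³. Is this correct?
Units of each symbol in λ = v/f:
  v (wave speed): m/s
  f (frequency): 1/s  → in the denominator, contributes s

Multiplying the contributions: [m/s] · [s]
Adding exponents of each base unit: m: 1
SI base units of wavelength: m

The claimed units kg/m³ (exponents kg: 1, m: -3) do not match the derived units m (exponents m: 1), so the claim is incorrect.

Answer: No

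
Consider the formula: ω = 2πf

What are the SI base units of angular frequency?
Units of each symbol in ω = 2πf:
  f (frequency): 1/s
  The factor 2π is dimensionless.

Multiplying the contributions: [1/s]
Adding exponents of each base unit: s: -1
SI base units of angular frequency: 1/s

Answer: 1/s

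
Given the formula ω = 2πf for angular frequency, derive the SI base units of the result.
Units of each symbol in ω = 2πf:
  f (frequency): 1/s
  The factor 2π is dimensionless.

Multiplying the contributions: [1/s]
Adding exponents of each base unit: s: -1
SI base units of angular frequency: 1/s

Answer: 1/s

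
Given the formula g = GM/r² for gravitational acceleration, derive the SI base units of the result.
Units of each symbol in g = GM/r²:
  G (gravitational constant): m³/(kg·s²)
  M (mass): kg
  r (distance): m  → to the power 2 in the denominator, contributes 1/m²

Multiplying the contributions: [m³/(kg·s²)] · [kg] · [1/m²]
Adding exponents of each base unit: m: 1, s: -2
SI base units of gravitational acceleration: m/s²

Answer: m/s²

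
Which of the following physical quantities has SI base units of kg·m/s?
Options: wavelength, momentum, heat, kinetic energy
Checking the SI base units of each option:
  wavelength (λ = v/f): m  ✗
  momentum (p = mv): kg·m/s  ✓ matches
  heat (Q = mcΔT): kg·m²/s²  ✗
  kinetic energy (E = ½mv²): kg·m²/s²  ✗

Only momentum has units kg·m/s.

Answer: momentum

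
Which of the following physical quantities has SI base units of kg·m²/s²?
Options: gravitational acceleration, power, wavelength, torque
Checking the SI base units of each option:
  gravitational acceleration (g = GM/r²): m/s²  ✗
  power (P = W/t): kg·m²/s³  ✗
  wavelength (λ = v/f): m  ✗
  torque (τ = Fr): kg·m²/s²  ✓ matches

Only torque has units kg·m²/s².

Answer: torque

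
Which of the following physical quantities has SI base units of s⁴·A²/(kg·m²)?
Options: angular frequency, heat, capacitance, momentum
Checking the SI base units of each option:
  angular frequency (ω = 2πf): 1/s  ✗
  heat (Q = mcΔT): kg·m²/s²  ✗
  capacitance (C = Q/V): s⁴·A²/(kg·m²)  ✓ matches
  momentum (p = mv): kg·m/s  ✗

Only capacitance has units s⁴·A²/(kg·m²).

Answer: capacitance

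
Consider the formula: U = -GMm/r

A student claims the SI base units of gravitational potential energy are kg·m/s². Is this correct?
Units of each symbol in U = -GMm/r:
  G (gravitational constant): m³/(kg·s²)
  M (mass): kg
  m (mass): kg
  r (distance): m  → in the denominator, contributes 1/m
  The minus sign does not affect the units.

Multiplying the contributions: [m³/(kg·s²)] · [kg] · [kg] · [1/m]
Adding exponents of each base unit: kg: 1, m: 2, s: -2
SI base units of gravitational potential energy: kg·m²/s²

The claimed units kg·m/s² (exponents kg: 1, m: 1, s: -2) do not match the derived units kg·m²/s² (exponents kg: 1, m: 2, s: -2), so the claim is incorrect.

Answer: No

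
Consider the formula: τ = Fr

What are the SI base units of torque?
Units of each symbol in τ = Fr:
  F (force): kg·m/s²
  r (lever arm): m

Multiplying the contributions: [kg·m/s²] · [m]
Adding exponents of each base unit: kg: 1, m: 2, s: -2
SI base units of torque: kg·m²/s²

Answer: kg·m²/s²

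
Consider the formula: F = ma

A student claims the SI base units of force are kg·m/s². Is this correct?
Units of each symbol in F = ma:
  m (mass): kg
  a (acceleration): m/s²

Multiplying the contributions: [kg] · [m/s²]
Adding exponents of each base unit: kg: 1, m: 1, s: -2
SI base units of force: kg·m/s²

The claimed units kg·m/s² match the derived units, so the claim is correct.

Answer: Yes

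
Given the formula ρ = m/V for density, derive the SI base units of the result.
Units of each symbol in ρ = m/V:
  m (mass): kg
  V (volume): m³  → in the denominator, contributes 1/m³

Multiplying the contributions: [kg] · [1/m³]
Adding exponents of each base unit: kg: 1, m: -3
SI base units of density: kg/m³

Answer: kg/m³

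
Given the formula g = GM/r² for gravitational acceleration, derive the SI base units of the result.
Units of each symbol in g = GM/r²:
  G (gravitational constant): m³/(kg·s²)
  M (mass): kg
  r (distance): m  → to the power 2 in the denominator, contributes 1/m²

Multiplying the contributions: [m³/(kg·s²)] · [kg] · [1/m²]
Adding exponents of each base unit: m: 1, s: -2
SI base units of gravitational acceleration: m/s²

Answer: m/s²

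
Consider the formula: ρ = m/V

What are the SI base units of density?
Units of each symbol in ρ = m/V:
  m (mass): kg
  V (volume): m³  → in the denominator, contributes 1/m³

Multiplying the contributions: [kg] · [1/m³]
Adding exponents of each base unit: kg: 1, m: -3
SI base units of density: kg/m³

Answer: kg/m³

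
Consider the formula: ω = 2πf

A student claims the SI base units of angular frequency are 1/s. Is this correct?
Units of each symbol in ω = 2πf:
  f (frequency): 1/s
  The factor 2π is dimensionless.

Multiplying the contributions: [1/s]
Adding exponents of each base unit: s: -1
SI base units of angular frequency: 1/s

The claimed units 1/s match the derived units, so the claim is correct.

Answer: Yes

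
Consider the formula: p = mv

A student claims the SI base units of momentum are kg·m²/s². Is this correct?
Units of each symbol in p = mv:
  m (mass): kg
  v (velocity): m/s

Multiplying the contributions: [kg] · [m/s]
Adding exponents of each base unit: kg: 1, m: 1, s: -1
SI base units of momentum: kg·m/s

The claimed units kg·m²/s² (exponents kg: 1, m: 2, s: -2) do not match the derived units kg·m/s (exponents kg: 1, m: 1, s: -1), so the claim is incorrect.

Answer: No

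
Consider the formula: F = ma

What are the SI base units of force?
Units of each symbol in F = ma:
  m (mass): kg
  a (acceleration): m/s²

Multiplying the contributions: [kg] · [m/s²]
Adding exponents of each base unit: kg: 1, m: 1, s: -2
SI base units of force: kg·m/s²

Answer: kg·m/s²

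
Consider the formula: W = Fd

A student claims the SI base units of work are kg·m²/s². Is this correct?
Units of each symbol in W = Fd:
  F (force): kg·m/s²
  d (displacement): m

Multiplying the contributions: [kg·m/s²] · [m]
Adding exponents of each base unit: kg: 1, m: 2, s: -2
SI base units of work: kg·m²/s²

The claimed units kg·m²/s² match the derived units, so the claim is correct.

Answer: Yes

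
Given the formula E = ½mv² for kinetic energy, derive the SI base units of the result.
Units of each symbol in E = ½mv²:
  m (mass): kg
  v (speed): m/s  → to the power 2, contributes m²/s²
  The factor ½ is dimensionless.

Multiplying the contributions: [kg] · [m²/s²]
Adding exponents of each base unit: kg: 1, m: 2, s: -2
SI base units of kinetic energy: kg·m²/s²

Answer: kg·m²/s²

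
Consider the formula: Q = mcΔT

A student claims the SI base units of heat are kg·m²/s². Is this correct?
Units of each symbol in Q = mcΔT:
  m (mass): kg
  c (specific heat capacity, in J/(kg·K)): m²/(s²·K)
  ΔT (temperature change): K

Multiplying the contributions: [kg] · [m²/(s²·K)] · [K]
Adding exponents of each base unit: kg: 1, m: 2, s: -2
SI base units of heat: kg·m²/s²

The claimed units kg·m²/s² match the derived units, so the claim is correct.

Answer: Yes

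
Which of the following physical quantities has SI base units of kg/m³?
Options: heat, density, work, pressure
Checking the SI base units of each option:
  heat (Q = mcΔT): kg·m²/s²  ✗
  density (ρ = m/V): kg/m³  ✓ matches
  work (W = Fd): kg·m²/s²  ✗
  pressure (P = F/A): kg/(m·s²)  ✗

Only density has units kg/m³.

Answer: density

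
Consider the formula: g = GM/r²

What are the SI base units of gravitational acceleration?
Units of each symbol in g = GM/r²:
  G (gravitational constant): m³/(kg·s²)
  M (mass): kg
  r (distance): m  → to the power 2 in the denominator, contributes 1/m²

Multiplying the contributions: [m³/(kg·s²)] · [kg] · [1/m²]
Adding exponents of each base unit: m: 1, s: -2
SI base units of gravitational acceleration: m/s²

Answer: m/s²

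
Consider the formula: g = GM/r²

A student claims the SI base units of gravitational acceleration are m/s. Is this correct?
Units of each symbol in g = GM/r²:
  G (gravitational constant): m³/(kg·s²)
  M (mass): kg
  r (distance): m  → to the power 2 in the denominator, contributes 1/m²

Multiplying the contributions: [m³/(kg·s²)] · [kg] · [1/m²]
Adding exponents of each base unit: m: 1, s: -2
SI base units of gravitational acceleration: m/s²

The claimed units m/s (exponents m: 1, s: -1) do not match the derived units m/s² (exponents m: 1, s: -2), so the claim is incorrect.

Answer: No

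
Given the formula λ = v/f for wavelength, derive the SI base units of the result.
Units of each symbol in λ = v/f:
  v (wave speed): m/s
  f (frequency): 1/s  → in the denominator, contributes s

Multiplying the contributions: [m/s] · [s]
Adding exponents of each base unit: m: 1
SI base units of wavelength: m

Answer: m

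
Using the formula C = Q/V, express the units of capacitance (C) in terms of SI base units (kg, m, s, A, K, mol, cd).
Units of each symbol in C = Q/V:
  Q (charge, in coulombs): s·A
  V (voltage, in volts): kg·m²/(s³·A)  → in the denominator, contributes s³·A/(kg·m²)

Multiplying the contributions: [s·A] · [s³·A/(kg·m²)]
Adding exponents of each base unit: kg: -1, m: -2, s: 4, A: 2
SI base units of capacitance: s⁴·A²/(kg·m²)

Answer: s⁴·A²/(kg·m²)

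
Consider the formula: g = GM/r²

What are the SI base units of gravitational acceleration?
Units of each symbol in g = GM/r²:
  G (gravitational constant): m³/(kg·s²)
  M (mass): kg
  r (distance): m  → to the power 2 in the denominator, contributes 1/m²

Multiplying the contributions: [m³/(kg·s²)] · [kg] · [1/m²]
Adding exponents of each base unit: m: 1, s: -2
SI base units of gravitational acceleration: m/s²

Answer: m/s²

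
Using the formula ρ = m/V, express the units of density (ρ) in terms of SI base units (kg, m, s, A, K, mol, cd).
Units of each symbol in ρ = m/V:
  m (mass): kg
  V (volume): m³  → in the denominator, contributes 1/m³

Multiplying the contributions: [kg] · [1/m³]
Adding exponents of each base unit: kg: 1, m: -3
SI base units of density: kg/m³

Answer: kg/m³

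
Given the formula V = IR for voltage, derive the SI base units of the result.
Units of each symbol in V = IR:
  I (current): A
  R (resistance, in ohms): kg·m²/(s³·A²)

Multiplying the contributions: [A] · [kg·m²/(s³·A²)]
Adding exponents of each base unit: kg: 1, m: 2, s: -3, A: -1
SI base units of voltage: kg·m²/(s³·A)

Answer: kg·m²/(s³·A)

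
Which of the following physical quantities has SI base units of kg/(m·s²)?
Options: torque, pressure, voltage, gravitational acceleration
Checking the SI base units of each option:
  torque (τ = Fr): kg·m²/s²  ✗
  pressure (P = F/A): kg/(m·s²)  ✓ matches
  voltage (V = IR): kg·m²/(s³·A)  ✗
  gravitational acceleration (g = GM/r²): m/s²  ✗

Only pressure has units kg/(m·s²).

Answer: pressure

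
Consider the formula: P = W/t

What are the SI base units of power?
Units of each symbol in P = W/t:
  W (work): kg·m²/s²
  t (time): s  → in the denominator, contributes 1/s

Multiplying the contributions: [kg·m²/s²] · [1/s]
Adding exponents of each base unit: kg: 1, m: 2, s: -3
SI base units of power: kg·m²/s³

Answer: kg·m²/s³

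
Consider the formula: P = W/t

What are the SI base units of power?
Units of each symbol in P = W/t:
  W (work): kg·m²/s²
  t (time): s  → in the denominator, contributes 1/s

Multiplying the contributions: [kg·m²/s²] · [1/s]
Adding exponents of each base unit: kg: 1, m: 2, s: -3
SI base units of power: kg·m²/s³

Answer: kg·m²/s³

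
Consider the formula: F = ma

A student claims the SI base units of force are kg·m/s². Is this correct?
Units of each symbol in F = ma:
  m (mass): kg
  a (acceleration): m/s²

Multiplying the contributions: [kg] · [m/s²]
Adding exponents of each base unit: kg: 1, m: 1, s: -2
SI base units of force: kg·m/s²

The claimed units kg·m/s² match the derived units, so the claim is correct.

Answer: Yes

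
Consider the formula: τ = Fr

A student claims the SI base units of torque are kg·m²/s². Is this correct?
Units of each symbol in τ = Fr:
  F (force): kg·m/s²
  r (lever arm): m

Multiplying the contributions: [kg·m/s²] · [m]
Adding exponents of each base unit: kg: 1, m: 2, s: -2
SI base units of torque: kg·m²/s²

The claimed units kg·m²/s² match the derived units, so the claim is correct.

Answer: Yes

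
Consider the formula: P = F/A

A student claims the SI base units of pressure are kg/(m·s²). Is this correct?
Units of each symbol in P = F/A:
  F (force): kg·m/s²
  A (area): m²  → in the denominator, contributes 1/m²

Multiplying the contributions: [kg·m/s²] · [1/m²]
Adding exponents of each base unit: kg: 1, m: -1, s: -2
SI base units of pressure: kg/(m·s²)

The claimed units kg/(m·s²) match the derived units, so the claim is correct.

Answer: Yes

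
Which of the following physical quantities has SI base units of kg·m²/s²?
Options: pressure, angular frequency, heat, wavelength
Checking the SI base units of each option:
  pressure (P = F/A): kg/(m·s²)  ✗
  angular frequency (ω = 2πf): 1/s  ✗
  heat (Q = mcΔT): kg·m²/s²  ✓ matches
  wavelength (λ = v/f): m  ✗

Only heat has units kg·m²/s².

Answer: heat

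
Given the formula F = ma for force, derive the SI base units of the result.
Units of each symbol in F = ma:
  m (mass): kg
  a (acceleration): m/s²

Multiplying the contributions: [kg] · [m/s²]
Adding exponents of each base unit: kg: 1, m: 1, s: -2
SI base units of force: kg·m/s²

Answer: kg·m/s²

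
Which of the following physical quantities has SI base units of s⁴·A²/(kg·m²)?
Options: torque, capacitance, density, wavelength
Checking the SI base units of each option:
  torque (τ = Fr): kg·m²/s²  ✗
  capacitance (C = Q/V): s⁴·A²/(kg·m²)  ✓ matches
  density (ρ = m/V): kg/m³  ✗
  wavelength (λ = v/f): m  ✗

Only capacitance has units s⁴·A²/(kg·m²).

Answer: capacitance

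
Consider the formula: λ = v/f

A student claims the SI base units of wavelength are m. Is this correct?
Units of each symbol in λ = v/f:
  v (wave speed): m/s
  f (frequency): 1/s  → in the denominator, contributes s

Multiplying the contributions: [m/s] · [s]
Adding exponents of each base unit: m: 1
SI base units of wavelength: m

The claimed units m match the derived units, so the claim is correct.

Answer: Yes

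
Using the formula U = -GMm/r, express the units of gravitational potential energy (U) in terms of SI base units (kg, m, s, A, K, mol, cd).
Units of each symbol in U = -GMm/r:
  G (gravitational constant): m³/(kg·s²)
  M (mass): kg
  m (mass): kg
  r (distance): m  → in the denominator, contributes 1/m
  The minus sign does not affect the units.

Multiplying the contributions: [m³/(kg·s²)] · [kg] · [kg] · [1/m]
Adding exponents of each base unit: kg: 1, m: 2, s: -2
SI base units of gravitational potential energy: kg·m²/s²

Answer: kg·m²/s²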